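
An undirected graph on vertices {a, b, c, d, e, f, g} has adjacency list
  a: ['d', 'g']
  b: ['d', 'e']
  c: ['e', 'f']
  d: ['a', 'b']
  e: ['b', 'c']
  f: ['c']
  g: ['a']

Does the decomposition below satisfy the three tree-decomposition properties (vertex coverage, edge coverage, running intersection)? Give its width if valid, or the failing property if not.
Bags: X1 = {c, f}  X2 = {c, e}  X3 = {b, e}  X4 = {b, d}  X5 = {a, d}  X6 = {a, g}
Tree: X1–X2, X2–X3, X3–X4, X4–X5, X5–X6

Yes; width 1.

Every vertex of G appears in some bag (union = {a, b, c, d, e, f, g}); every edge is covered by a bag; and for each vertex v the set of bags containing v is connected in the bag tree. The decomposition is therefore valid. The largest bag has 2 vertices, so the width is 1.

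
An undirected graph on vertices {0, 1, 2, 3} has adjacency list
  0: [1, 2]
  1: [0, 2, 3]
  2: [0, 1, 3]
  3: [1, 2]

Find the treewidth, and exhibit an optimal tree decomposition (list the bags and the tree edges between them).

Treewidth 2.
One such decomposition:
Bags: B1 = {1, 2, 3}  B2 = {0, 1, 2}
Tree: B1–B2

Each bag holds 3 vertices, so the decomposition has width 2, which upper-bounds the treewidth. On the other hand G contains the 3-clique {0, 1, 2}. A clique must lie in a single bag of any decomposition, so no decomposition can have width below 2. Therefore the treewidth is 2.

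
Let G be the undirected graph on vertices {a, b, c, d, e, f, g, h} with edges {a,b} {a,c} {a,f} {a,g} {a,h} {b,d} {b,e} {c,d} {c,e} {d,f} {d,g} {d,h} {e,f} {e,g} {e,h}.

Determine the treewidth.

3

A width-3 tree decomposition is:
Bags: B1 = {a, d, e, f}  B2 = {a, b, d, e}  B3 = {a, c, d, e}  B4 = {a, d, e, h}  B5 = {a, d, e, g}
Tree: B1–B2, B2–B3, B3–B4, B4–B5
Each bag holds 4 vertices, so the decomposition has width 3, which upper-bounds the treewidth. For the lower bound: the 4 vertex sets {e,f}, {b,d}, {a}, {c} are disjoint, each induces a connected subgraph, and every pair is joined by at least one edge of G. Contracting each set to a single vertex therefore yields K_{4} as a minor, and since treewidth is minor-monotone, tw(G) ≥ tw(K_{4}) = 3. Hence tw(G) = 3 exactly.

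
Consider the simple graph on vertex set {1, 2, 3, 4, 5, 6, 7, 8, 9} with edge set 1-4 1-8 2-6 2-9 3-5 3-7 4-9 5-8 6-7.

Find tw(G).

A width-2 tree decomposition is:
Bags: B1 = {2, 6, 7}  B2 = {2, 7, 9}  B3 = {4, 7, 9}  B4 = {1, 4, 7}  B5 = {1, 7, 8}  B6 = {5, 7, 8}  B7 = {3, 5, 7}
Tree: B1–B2, B2–B3, B3–B4, B4–B5, B5–B6, B6–B7
Each bag holds 3 vertices, so the decomposition has width 2, which upper-bounds the treewidth. The edges 7–6–2–9–4–1–8–5–3–7 form a cycle, so G is not a tree and its treewidth is at least 2. Hence tw(G) = 2 exactly.

2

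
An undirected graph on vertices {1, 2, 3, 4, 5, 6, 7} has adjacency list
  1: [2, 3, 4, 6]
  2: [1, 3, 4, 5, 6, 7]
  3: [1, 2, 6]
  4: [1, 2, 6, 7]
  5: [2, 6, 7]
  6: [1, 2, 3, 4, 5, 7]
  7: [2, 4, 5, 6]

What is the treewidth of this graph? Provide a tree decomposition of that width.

Every bag has size at most 4, so the width is 4 − 1 = 3 and tw(G) ≤ 3. On the other hand G contains the 4-clique {1, 2, 3, 6}. A clique must lie in a single bag of any decomposition, so no decomposition can have width below 3. Hence tw(G) = 3 exactly.

Treewidth 3.
One such decomposition:
Bags: B1 = {2, 4, 6, 7}  B2 = {1, 2, 4, 6}  B3 = {1, 2, 3, 6}  B4 = {2, 5, 6, 7}
Tree: B1–B2, B2–B3, B1–B4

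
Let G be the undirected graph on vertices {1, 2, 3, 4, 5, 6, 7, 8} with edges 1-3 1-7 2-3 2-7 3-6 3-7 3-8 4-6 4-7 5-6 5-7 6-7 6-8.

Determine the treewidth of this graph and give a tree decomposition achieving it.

The largest bag has 3 vertices, giving width 2; this decomposition certifies tw(G) ≤ 2. Conversely, {3, 6, 8} is a clique of size 3, and the vertices of any clique must share a bag in every tree decomposition; so some bag has ≥ 3 vertices and tw(G) ≥ 2. Therefore the treewidth is 2.

Treewidth 2.
One such decomposition:
Bags: B1 = {1, 3, 7}  B2 = {2, 3, 7}  B3 = {3, 6, 7}  B4 = {4, 6, 7}  B5 = {3, 6, 8}  B6 = {5, 6, 7}
Tree: B1–B2, B2–B3, B3–B4, B3–B5, B4–B6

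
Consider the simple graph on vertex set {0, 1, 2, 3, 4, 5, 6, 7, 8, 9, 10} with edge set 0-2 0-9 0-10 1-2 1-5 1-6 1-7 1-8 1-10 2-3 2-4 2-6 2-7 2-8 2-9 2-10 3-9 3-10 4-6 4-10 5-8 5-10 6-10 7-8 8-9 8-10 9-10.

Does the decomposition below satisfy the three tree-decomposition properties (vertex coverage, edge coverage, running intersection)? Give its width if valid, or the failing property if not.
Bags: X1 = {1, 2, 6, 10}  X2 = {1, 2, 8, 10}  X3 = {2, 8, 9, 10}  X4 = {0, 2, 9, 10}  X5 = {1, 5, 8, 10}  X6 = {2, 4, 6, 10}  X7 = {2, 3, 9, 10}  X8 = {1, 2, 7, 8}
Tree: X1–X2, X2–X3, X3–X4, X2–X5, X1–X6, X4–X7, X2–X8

Yes; width 3.

Vertex coverage: the bags together contain {0, 1, 2, 3, 4, 5, 6, 7, 8, 9, 10}, the full vertex set. Edge coverage: each edge of G has both endpoints in at least one bag. Running intersection: for every vertex, the bags containing it form a connected subtree. All three properties hold, so this is a valid tree decomposition of width max|bag| − 1 = 3, and hence tw(G) ≤ 3.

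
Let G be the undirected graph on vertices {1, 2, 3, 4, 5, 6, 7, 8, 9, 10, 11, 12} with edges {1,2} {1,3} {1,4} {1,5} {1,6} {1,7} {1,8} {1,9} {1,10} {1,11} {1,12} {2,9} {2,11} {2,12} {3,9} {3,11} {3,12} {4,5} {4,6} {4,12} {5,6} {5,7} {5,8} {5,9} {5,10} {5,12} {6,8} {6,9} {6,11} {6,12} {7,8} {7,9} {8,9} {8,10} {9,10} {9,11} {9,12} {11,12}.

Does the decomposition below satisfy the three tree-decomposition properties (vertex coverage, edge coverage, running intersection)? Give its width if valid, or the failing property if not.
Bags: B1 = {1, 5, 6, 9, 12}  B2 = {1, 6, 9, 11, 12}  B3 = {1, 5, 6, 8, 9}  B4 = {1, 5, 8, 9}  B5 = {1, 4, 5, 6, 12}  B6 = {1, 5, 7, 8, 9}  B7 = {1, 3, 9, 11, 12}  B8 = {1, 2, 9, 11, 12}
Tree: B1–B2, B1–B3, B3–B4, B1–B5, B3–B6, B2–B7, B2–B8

A tree decomposition must satisfy three properties: every vertex lies in some bag; for every edge, both endpoints lie together in some bag; and for every vertex, the bags containing it form a connected subtree. Here vertex 10 appears in no bag, so the decomposition is invalid.

No — vertex 10 appears in no bag.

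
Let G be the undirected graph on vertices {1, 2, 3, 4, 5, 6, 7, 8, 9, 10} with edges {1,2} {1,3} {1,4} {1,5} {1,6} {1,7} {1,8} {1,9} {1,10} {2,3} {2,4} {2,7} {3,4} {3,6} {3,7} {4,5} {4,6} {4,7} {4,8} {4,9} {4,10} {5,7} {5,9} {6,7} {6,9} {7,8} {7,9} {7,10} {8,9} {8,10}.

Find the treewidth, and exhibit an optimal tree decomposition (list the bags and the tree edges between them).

Treewidth 4.
One optimal decomposition is:
Bags: B1 = {1, 4, 7, 8, 9}  B2 = {1, 4, 5, 7, 9}  B3 = {1, 4, 6, 7, 9}  B4 = {1, 4, 7, 8, 10}  B5 = {1, 3, 4, 6, 7}  B6 = {1, 2, 3, 4, 7}
Tree: B1–B2, B1–B3, B1–B4, B3–B5, B5–B6

The largest bag has 5 vertices, giving width 4; this decomposition certifies tw(G) ≤ 4. For the lower bound, the 5 vertices {1, 4, 7, 8, 10} are pairwise adjacent, and any tree decomposition puts a clique entirely inside one bag — forcing width ≥ 4. Therefore the treewidth is 4.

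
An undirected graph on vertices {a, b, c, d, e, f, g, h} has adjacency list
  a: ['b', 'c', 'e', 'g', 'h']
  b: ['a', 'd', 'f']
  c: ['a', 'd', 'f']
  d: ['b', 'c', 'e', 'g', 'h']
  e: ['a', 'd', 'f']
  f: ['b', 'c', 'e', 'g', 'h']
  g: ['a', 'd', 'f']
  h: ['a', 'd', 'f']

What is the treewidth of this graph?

A width-3 tree decomposition is:
Bags: B1 = {a, d, e, f}  B2 = {a, b, d, f}  B3 = {a, d, f, g}  B4 = {a, d, f, h}  B5 = {a, c, d, f}
Tree: B1–B2, B2–B3, B3–B4, B4–B5
Every bag has size at most 4, so the width is 4 − 1 = 3 and tw(G) ≤ 3. For the lower bound: the 4 vertex sets {e,f}, {b,d}, {a}, {g} are disjoint, each induces a connected subgraph, and every pair is joined by at least one edge of G. Contracting each set to a single vertex therefore yields K_{4} as a minor, and since treewidth is minor-monotone, tw(G) ≥ tw(K_{4}) = 3. The upper and lower bounds meet at 3, so that is the treewidth.

3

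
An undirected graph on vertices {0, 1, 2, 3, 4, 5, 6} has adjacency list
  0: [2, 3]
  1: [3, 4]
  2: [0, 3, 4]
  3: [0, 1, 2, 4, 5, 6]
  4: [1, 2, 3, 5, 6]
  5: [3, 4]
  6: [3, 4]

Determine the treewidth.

A width-2 tree decomposition is:
Bags: B1 = {2, 3, 4}  B2 = {0, 2, 3}  B3 = {3, 4, 5}  B4 = {1, 3, 4}  B5 = {3, 4, 6}
Tree: B1–B2, B1–B3, B1–B4, B1–B5
Each bag holds 3 vertices, so the decomposition has width 2, which upper-bounds the treewidth. For the lower bound, the 3 vertices {0, 2, 3} are pairwise adjacent, and any tree decomposition puts a clique entirely inside one bag — forcing width ≥ 2. The upper and lower bounds meet at 2, so that is the treewidth.

2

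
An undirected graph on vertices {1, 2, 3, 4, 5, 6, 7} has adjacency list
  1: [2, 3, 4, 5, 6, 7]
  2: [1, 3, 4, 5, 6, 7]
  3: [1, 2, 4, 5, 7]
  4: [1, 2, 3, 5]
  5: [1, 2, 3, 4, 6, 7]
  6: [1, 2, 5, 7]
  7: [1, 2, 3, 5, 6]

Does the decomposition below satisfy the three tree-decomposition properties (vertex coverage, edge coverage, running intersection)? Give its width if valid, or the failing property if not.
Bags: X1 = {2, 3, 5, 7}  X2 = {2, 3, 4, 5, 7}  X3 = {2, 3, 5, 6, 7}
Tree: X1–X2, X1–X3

No — vertex 1 appears in no bag.

A tree decomposition must satisfy three properties: every vertex lies in some bag; for every edge, both endpoints lie together in some bag; and for every vertex, the bags containing it form a connected subtree. Here vertex 1 appears in no bag, so the decomposition is invalid.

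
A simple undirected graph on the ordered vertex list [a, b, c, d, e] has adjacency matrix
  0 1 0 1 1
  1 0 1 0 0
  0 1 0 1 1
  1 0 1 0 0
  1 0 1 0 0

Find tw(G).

2

A width-2 tree decomposition is:
Bags: B1 = {a, c, d}  B2 = {a, b, c}  B3 = {a, c, e}
Tree: B1–B2, B2–B3
Every bag has size at most 3, so the width is 3 − 1 = 2 and tw(G) ≤ 2. The edges a–d–c–b–a form a cycle, so G is not a tree and its treewidth is at least 2. Therefore the treewidth is 2.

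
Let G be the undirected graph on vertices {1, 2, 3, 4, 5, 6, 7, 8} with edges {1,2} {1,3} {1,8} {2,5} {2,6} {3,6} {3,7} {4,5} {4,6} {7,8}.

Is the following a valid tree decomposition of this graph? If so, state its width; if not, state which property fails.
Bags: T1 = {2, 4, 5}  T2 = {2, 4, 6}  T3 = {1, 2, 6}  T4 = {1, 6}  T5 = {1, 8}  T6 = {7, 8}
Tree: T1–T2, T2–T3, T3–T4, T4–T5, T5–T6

A tree decomposition must satisfy three properties: every vertex lies in some bag; for every edge, both endpoints lie together in some bag; and for every vertex, the bags containing it form a connected subtree. Here vertex 3 appears in no bag, so the decomposition is invalid.

No — vertex 3 appears in no bag.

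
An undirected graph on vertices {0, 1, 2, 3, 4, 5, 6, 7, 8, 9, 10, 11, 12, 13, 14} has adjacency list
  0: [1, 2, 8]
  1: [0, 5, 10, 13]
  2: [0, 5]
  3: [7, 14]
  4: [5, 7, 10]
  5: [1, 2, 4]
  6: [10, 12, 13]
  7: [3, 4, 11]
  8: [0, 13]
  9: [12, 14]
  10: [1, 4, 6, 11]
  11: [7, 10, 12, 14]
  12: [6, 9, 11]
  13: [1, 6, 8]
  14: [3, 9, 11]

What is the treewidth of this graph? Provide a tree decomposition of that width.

Treewidth 3.
One such decomposition:
Bags: B1 = {0, 2, 5, 8}  B2 = {0, 1, 5, 8}  B3 = {1, 5, 8, 13}  B4 = {1, 4, 5, 13}  B5 = {1, 4, 10, 13}  B6 = {4, 6, 10, 13}  B7 = {4, 6, 7, 10}  B8 = {6, 7, 10, 11}  B9 = {6, 7, 11, 12}  B10 = {3, 7, 11, 12}  B11 = {3, 11, 12, 14}  B12 = {3, 9, 12, 14}
Tree: B1–B2, B2–B3, B3–B4, B4–B5, B5–B6, B6–B7, B7–B8, B8–B9, B9–B10, B10–B11, B11–B12

Every bag has size at most 4, so the width is 4 − 1 = 3 and tw(G) ≤ 3. For the lower bound: the 4 vertex sets {0,2,8}, {5}, {1}, {4,6,10,13} are disjoint, each induces a connected subgraph, and every pair is joined by at least one edge of G. Contracting each set to a single vertex therefore yields K_{4} as a minor, and since treewidth is minor-monotone, tw(G) ≥ tw(K_{4}) = 3. Combining the bounds, tw(G) = 3.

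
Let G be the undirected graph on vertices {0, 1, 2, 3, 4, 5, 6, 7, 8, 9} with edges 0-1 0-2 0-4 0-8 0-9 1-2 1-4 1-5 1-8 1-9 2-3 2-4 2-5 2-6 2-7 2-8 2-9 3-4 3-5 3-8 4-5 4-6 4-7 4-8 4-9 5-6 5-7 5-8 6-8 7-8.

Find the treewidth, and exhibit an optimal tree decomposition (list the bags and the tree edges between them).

The largest bag has 5 vertices, giving width 4; this decomposition certifies tw(G) ≤ 4. On the other hand G contains the 5-clique {0, 1, 2, 4, 8}. A clique must lie in a single bag of any decomposition, so no decomposition can have width below 4. Hence tw(G) = 4 exactly.

Treewidth 4.
One such decomposition:
Bags: B1 = {2, 3, 4, 5, 8}  B2 = {1, 2, 4, 5, 8}  B3 = {0, 1, 2, 4, 8}  B4 = {2, 4, 5, 7, 8}  B5 = {0, 1, 2, 4, 9}  B6 = {2, 4, 5, 6, 8}
Tree: B1–B2, B2–B3, B2–B4, B3–B5, B2–B6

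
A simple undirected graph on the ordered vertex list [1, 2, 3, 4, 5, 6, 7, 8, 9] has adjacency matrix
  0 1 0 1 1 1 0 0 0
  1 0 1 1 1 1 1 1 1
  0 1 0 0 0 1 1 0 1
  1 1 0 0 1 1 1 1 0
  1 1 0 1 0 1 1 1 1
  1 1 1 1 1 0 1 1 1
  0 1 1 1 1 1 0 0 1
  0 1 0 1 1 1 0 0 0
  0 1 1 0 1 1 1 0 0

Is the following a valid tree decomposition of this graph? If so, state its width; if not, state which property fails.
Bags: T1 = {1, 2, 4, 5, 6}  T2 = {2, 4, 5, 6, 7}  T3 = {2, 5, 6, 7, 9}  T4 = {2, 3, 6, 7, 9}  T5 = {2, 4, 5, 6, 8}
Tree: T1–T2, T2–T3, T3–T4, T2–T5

Yes; width 4.

Vertex coverage: the bags together contain {1, 2, 3, 4, 5, 6, 7, 8, 9}, the full vertex set. Edge coverage: each edge of G has both endpoints in at least one bag. Running intersection: for every vertex, the bags containing it form a connected subtree. All three properties hold, so this is a valid tree decomposition of width max|bag| − 1 = 4, and hence tw(G) ≤ 4.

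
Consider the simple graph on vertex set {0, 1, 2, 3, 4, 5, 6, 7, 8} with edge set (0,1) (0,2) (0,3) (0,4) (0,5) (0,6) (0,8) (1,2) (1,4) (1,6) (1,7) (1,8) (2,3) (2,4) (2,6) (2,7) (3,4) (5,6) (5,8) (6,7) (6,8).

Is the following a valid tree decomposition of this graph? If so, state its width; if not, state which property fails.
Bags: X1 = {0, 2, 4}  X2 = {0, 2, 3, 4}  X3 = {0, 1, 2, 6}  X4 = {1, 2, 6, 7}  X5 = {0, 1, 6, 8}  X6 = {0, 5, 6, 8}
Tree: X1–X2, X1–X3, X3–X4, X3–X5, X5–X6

A tree decomposition must satisfy three properties: every vertex lies in some bag; for every edge, both endpoints lie together in some bag; and for every vertex, the bags containing it form a connected subtree. Here edge (1,4) lies in no bag, so the decomposition is invalid.

No — edge (1,4) lies in no bag.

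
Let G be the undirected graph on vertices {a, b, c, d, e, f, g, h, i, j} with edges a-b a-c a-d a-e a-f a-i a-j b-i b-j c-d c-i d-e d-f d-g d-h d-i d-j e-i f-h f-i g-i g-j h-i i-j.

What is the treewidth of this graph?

3

A width-3 tree decomposition is:
Bags: B1 = {a, d, f, i}  B2 = {a, d, i, j}  B3 = {d, g, i, j}  B4 = {a, d, e, i}  B5 = {a, c, d, i}  B6 = {d, f, h, i}  B7 = {a, b, i, j}
Tree: B1–B2, B2–B3, B2–B4, B1–B5, B1–B6, B2–B7
Every bag has size at most 4, so the width is 4 − 1 = 3 and tw(G) ≤ 3. Conversely, {d, g, i, j} is a clique of size 4, and the vertices of any clique must share a bag in every tree decomposition; so some bag has ≥ 4 vertices and tw(G) ≥ 3. Combining the bounds, tw(G) = 3.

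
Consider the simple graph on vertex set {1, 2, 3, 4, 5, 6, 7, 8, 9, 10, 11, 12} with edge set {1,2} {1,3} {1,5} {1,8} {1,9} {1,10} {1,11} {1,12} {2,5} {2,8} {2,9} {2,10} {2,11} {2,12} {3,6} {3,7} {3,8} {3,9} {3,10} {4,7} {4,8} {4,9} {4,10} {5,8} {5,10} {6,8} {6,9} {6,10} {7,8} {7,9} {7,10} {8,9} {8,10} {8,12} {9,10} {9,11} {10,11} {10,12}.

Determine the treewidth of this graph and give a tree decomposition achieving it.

Treewidth 4.
One optimal decomposition is:
Bags: B1 = {1, 2, 8, 9, 10}  B2 = {1, 3, 8, 9, 10}  B3 = {3, 7, 8, 9, 10}  B4 = {3, 6, 8, 9, 10}  B5 = {4, 7, 8, 9, 10}  B6 = {1, 2, 5, 8, 10}  B7 = {1, 2, 8, 10, 12}  B8 = {1, 2, 9, 10, 11}
Tree: B1–B2, B2–B3, B3–B4, B3–B5, B1–B6, B1–B7, B1–B8

The largest bag has 5 vertices, giving width 4; this decomposition certifies tw(G) ≤ 4. On the other hand G contains the 5-clique {1, 2, 8, 9, 10}. A clique must lie in a single bag of any decomposition, so no decomposition can have width below 4. The upper and lower bounds meet at 4, so that is the treewidth.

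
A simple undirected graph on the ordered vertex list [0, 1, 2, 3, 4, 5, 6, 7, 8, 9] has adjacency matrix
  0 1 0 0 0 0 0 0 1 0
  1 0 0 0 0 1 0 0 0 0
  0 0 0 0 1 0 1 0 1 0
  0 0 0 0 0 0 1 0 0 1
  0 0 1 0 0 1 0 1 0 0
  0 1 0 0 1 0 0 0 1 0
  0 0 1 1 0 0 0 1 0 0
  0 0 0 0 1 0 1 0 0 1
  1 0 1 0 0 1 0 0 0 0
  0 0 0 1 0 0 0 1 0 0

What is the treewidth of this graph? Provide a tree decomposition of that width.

Every bag has size at most 3, so the width is 3 − 1 = 2 and tw(G) ≤ 2. For the lower bound, G contains the cycle 9–3–6–7–9, so G is not a forest; only forests have treewidth ≤ 1, hence tw(G) ≥ 2. Hence tw(G) = 2 exactly.

Treewidth 2.
Bags: B1 = {3, 7, 9}  B2 = {3, 6, 7}  B3 = {4, 6, 7}  B4 = {2, 4, 6}  B5 = {2, 4, 5}  B6 = {2, 5, 8}  B7 = {1, 5, 8}  B8 = {0, 1, 8}
Tree: B1–B2, B2–B3, B3–B4, B4–B5, B5–B6, B6–B7, B7–B8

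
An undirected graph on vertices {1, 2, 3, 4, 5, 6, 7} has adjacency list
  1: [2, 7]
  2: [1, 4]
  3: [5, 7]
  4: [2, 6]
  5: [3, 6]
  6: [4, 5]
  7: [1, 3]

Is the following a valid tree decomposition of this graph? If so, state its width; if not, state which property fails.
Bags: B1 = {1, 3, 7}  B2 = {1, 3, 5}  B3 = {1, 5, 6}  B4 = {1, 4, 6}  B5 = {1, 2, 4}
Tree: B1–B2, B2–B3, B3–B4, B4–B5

Yes; width 2.

Checking the three conditions: (i) the bags cover all of {1, 2, 3, 4, 5, 6, 7}; (ii) for each edge, some bag contains both endpoints; (iii) the bags containing any fixed vertex form a subtree. All hold, so the decomposition is valid with width 3 − 1 = 2.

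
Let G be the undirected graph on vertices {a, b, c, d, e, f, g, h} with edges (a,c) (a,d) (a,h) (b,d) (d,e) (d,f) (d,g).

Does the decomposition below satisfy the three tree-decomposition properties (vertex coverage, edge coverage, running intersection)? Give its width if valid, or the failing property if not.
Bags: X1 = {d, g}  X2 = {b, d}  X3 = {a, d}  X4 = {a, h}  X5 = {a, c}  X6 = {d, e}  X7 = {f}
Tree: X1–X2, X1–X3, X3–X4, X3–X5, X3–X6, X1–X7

A tree decomposition must satisfy three properties: every vertex lies in some bag; for every edge, both endpoints lie together in some bag; and for every vertex, the bags containing it form a connected subtree. Here edge (d,f) lies in no bag, so the decomposition is invalid.

No — edge (d,f) lies in no bag.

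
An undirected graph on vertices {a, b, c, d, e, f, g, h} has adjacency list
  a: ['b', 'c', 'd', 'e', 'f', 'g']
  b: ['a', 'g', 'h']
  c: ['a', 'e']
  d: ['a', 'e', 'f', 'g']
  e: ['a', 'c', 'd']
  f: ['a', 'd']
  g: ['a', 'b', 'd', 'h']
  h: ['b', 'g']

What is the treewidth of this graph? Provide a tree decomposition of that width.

Every bag has size at most 3, so the width is 3 − 1 = 2 and tw(G) ≤ 2. For the lower bound, the 3 vertices {b, g, h} are pairwise adjacent, and any tree decomposition puts a clique entirely inside one bag — forcing width ≥ 2. The upper and lower bounds meet at 2, so that is the treewidth.

Treewidth 2.
Bags: B1 = {a, b, g}  B2 = {b, g, h}  B3 = {a, d, g}  B4 = {a, d, e}  B5 = {a, d, f}  B6 = {a, c, e}
Tree: B1–B2, B1–B3, B3–B4, B4–B5, B4–B6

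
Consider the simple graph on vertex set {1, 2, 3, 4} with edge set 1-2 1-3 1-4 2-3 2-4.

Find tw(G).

2

A width-2 tree decomposition is:
Bags: B1 = {1, 2, 4}  B2 = {1, 2, 3}
Tree: B1–B2
Every bag has size at most 3, so the width is 3 − 1 = 2 and tw(G) ≤ 2. For the lower bound, the 3 vertices {1, 2, 3} are pairwise adjacent, and any tree decomposition puts a clique entirely inside one bag — forcing width ≥ 2. Therefore the treewidth is 2.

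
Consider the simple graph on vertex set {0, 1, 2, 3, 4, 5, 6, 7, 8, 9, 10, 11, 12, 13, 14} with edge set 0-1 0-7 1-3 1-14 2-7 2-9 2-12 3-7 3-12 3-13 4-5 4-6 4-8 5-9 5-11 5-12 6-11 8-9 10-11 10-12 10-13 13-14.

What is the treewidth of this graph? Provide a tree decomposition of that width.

Treewidth 3.
One such decomposition:
Bags: B1 = {4, 6, 8, 11}  B2 = {4, 5, 8, 11}  B3 = {5, 8, 9, 11}  B4 = {5, 9, 10, 11}  B5 = {5, 9, 10, 12}  B6 = {2, 9, 10, 12}  B7 = {2, 10, 12, 13}  B8 = {2, 3, 12, 13}  B9 = {2, 3, 7, 13}  B10 = {3, 7, 13, 14}  B11 = {1, 3, 7, 14}  B12 = {0, 1, 7, 14}
Tree: B1–B2, B2–B3, B3–B4, B4–B5, B5–B6, B6–B7, B7–B8, B8–B9, B9–B10, B10–B11, B11–B12

The largest bag has 4 vertices, giving width 3; this decomposition certifies tw(G) ≤ 3. For the lower bound: the 4 vertex sets {4,6,8}, {11}, {5}, {2,9,10,12} are disjoint, each induces a connected subgraph, and every pair is joined by at least one edge of G. Contracting each set to a single vertex therefore yields K_{4} as a minor, and since treewidth is minor-monotone, tw(G) ≥ tw(K_{4}) = 3. Hence tw(G) = 3 exactly.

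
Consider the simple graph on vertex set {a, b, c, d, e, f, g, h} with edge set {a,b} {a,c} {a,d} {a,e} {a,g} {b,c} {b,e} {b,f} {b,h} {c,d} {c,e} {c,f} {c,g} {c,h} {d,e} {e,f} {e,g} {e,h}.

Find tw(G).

A width-3 tree decomposition is:
Bags: B1 = {a, b, c, e}  B2 = {a, c, e, g}  B3 = {b, c, e, h}  B4 = {b, c, e, f}  B5 = {a, c, d, e}
Tree: B1–B2, B1–B3, B1–B4, B1–B5
The largest bag has 4 vertices, giving width 3; this decomposition certifies tw(G) ≤ 3. For the lower bound, the 4 vertices {a, c, d, e} are pairwise adjacent, and any tree decomposition puts a clique entirely inside one bag — forcing width ≥ 3. The upper and lower bounds meet at 3, so that is the treewidth.

3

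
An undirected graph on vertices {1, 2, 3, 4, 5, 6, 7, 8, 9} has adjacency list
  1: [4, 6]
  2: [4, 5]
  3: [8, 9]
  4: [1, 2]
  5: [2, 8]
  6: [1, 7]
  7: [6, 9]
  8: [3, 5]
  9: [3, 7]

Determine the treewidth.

A width-2 tree decomposition is:
Bags: B1 = {1, 4, 6}  B2 = {2, 4, 6}  B3 = {2, 5, 6}  B4 = {5, 6, 8}  B5 = {3, 6, 8}  B6 = {3, 6, 9}  B7 = {6, 7, 9}
Tree: B1–B2, B2–B3, B3–B4, B4–B5, B5–B6, B6–B7
Every bag has size at most 3, so the width is 3 − 1 = 2 and tw(G) ≤ 2. For the lower bound, G contains the cycle 6–1–4–2–5–8–3–9–7–6, so G is not a forest; only forests have treewidth ≤ 1, hence tw(G) ≥ 2. Hence tw(G) = 2 exactly.

2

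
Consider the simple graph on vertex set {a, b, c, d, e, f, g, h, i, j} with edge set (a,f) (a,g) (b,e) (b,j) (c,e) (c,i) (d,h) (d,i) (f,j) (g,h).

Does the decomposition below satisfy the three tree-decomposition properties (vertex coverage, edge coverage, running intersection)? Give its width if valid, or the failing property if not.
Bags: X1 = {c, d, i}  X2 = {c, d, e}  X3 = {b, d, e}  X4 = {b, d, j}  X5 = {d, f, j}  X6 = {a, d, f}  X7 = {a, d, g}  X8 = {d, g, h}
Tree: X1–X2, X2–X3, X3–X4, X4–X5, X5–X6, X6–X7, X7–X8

Yes; width 2.

Checking the three conditions: (i) the bags cover all of {a, b, c, d, e, f, g, h, i, j}; (ii) for each edge, some bag contains both endpoints; (iii) the bags containing any fixed vertex form a subtree. All hold, so the decomposition is valid with width 3 − 1 = 2.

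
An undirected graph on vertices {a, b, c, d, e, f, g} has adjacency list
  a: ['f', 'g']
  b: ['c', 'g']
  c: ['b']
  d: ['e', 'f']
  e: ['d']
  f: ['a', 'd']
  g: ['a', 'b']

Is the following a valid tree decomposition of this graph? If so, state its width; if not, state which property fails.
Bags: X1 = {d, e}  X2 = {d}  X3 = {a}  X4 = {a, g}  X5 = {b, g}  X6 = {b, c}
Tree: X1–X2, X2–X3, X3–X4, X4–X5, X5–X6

No — vertex f appears in no bag.

A tree decomposition must satisfy three properties: every vertex lies in some bag; for every edge, both endpoints lie together in some bag; and for every vertex, the bags containing it form a connected subtree. Here vertex f appears in no bag, so the decomposition is invalid.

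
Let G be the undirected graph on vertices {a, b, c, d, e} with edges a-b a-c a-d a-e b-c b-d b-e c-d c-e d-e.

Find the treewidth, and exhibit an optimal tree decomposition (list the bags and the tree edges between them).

With just one bag of size 5, the width is 5 − 1 = 4, so tw(G) ≤ 4. Conversely, {a, b, c, d, e} is a clique of size 5, and the vertices of any clique must share a bag in every tree decomposition; so some bag has ≥ 5 vertices and tw(G) ≥ 4. Hence tw(G) = 4 exactly.

Treewidth 4.
Bags: B1 = {a, b, c, d, e}
Tree: (single bag)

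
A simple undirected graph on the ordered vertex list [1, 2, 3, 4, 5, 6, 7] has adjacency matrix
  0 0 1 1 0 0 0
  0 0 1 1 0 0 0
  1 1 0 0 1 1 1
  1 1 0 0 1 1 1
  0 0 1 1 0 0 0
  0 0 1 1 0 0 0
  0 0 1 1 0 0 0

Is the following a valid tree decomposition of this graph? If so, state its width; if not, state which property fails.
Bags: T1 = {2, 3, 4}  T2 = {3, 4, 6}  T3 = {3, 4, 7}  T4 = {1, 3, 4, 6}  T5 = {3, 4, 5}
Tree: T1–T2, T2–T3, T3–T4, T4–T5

No — bags containing vertex 6 are not connected in the tree.

A tree decomposition must satisfy three properties: every vertex lies in some bag; for every edge, both endpoints lie together in some bag; and for every vertex, the bags containing it form a connected subtree. Here bags containing vertex 6 are not connected in the tree, so the decomposition is invalid.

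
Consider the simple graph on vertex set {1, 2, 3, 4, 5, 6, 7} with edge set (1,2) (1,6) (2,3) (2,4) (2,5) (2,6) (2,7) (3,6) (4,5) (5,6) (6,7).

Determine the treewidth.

2

A width-2 tree decomposition is:
Bags: B1 = {2, 5, 6}  B2 = {2, 4, 5}  B3 = {2, 6, 7}  B4 = {1, 2, 6}  B5 = {2, 3, 6}
Tree: B1–B2, B1–B3, B1–B4, B3–B5
Each bag holds 3 vertices, so the decomposition has width 2, which upper-bounds the treewidth. For the lower bound, the 3 vertices {2, 4, 5} are pairwise adjacent, and any tree decomposition puts a clique entirely inside one bag — forcing width ≥ 2. Hence tw(G) = 2 exactly.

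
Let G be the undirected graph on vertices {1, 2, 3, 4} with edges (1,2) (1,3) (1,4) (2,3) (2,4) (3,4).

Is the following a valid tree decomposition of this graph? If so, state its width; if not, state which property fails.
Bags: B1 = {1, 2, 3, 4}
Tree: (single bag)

Checking the three conditions: (i) the bags cover all of {1, 2, 3, 4}; (ii) for each edge, some bag contains both endpoints; (iii) the bags containing any fixed vertex form a subtree. All hold, so the decomposition is valid with width 4 − 1 = 3.

Yes; width 3.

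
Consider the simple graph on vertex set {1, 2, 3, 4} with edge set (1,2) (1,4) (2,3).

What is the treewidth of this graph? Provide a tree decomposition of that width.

Every bag has size at most 2, so the width is 2 − 1 = 1 and tw(G) ≤ 1. Any graph with an edge has treewidth ≥ 1, and G has the edge 4–1. Therefore the treewidth is 1.

Treewidth 1.
One such decomposition:
Bags: B1 = {1, 4}  B2 = {1, 2}  B3 = {2, 3}
Tree: B1–B2, B2–B3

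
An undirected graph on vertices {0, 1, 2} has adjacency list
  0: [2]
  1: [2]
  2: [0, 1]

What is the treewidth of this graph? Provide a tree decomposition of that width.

Treewidth 1.
Bags: B1 = {0, 2}  B2 = {1, 2}
Tree: B1–B2

Every bag has size at most 2, so the width is 2 − 1 = 1 and tw(G) ≤ 1. G has an edge, so its treewidth is at least 1. Combining the bounds, tw(G) = 1.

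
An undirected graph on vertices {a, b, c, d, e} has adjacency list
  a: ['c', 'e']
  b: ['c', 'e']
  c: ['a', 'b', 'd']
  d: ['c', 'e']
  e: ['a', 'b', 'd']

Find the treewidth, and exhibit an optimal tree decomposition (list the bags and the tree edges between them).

Treewidth 2.
One such decomposition:
Bags: B1 = {a, c, e}  B2 = {b, c, e}  B3 = {c, d, e}
Tree: B1–B2, B2–B3

Every bag has size at most 3, so the width is 3 − 1 = 2 and tw(G) ≤ 2. Since e–a–c–b–e is a cycle in G, G is not acyclic. Forests are exactly the graphs of treewidth ≤ 1, so tw(G) ≥ 2. Hence tw(G) = 2 exactly.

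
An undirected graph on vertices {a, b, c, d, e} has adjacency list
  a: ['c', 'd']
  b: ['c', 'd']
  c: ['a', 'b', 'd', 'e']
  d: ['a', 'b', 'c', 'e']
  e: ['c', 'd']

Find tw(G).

A width-2 tree decomposition is:
Bags: B1 = {b, c, d}  B2 = {a, c, d}  B3 = {c, d, e}
Tree: B1–B2, B2–B3
Every bag has size at most 3, so the width is 3 − 1 = 2 and tw(G) ≤ 2. On the other hand G contains the 3-clique {c, d, e}. A clique must lie in a single bag of any decomposition, so no decomposition can have width below 2. The upper and lower bounds meet at 2, so that is the treewidth.

2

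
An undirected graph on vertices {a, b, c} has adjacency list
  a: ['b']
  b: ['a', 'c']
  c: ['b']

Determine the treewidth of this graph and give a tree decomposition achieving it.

Treewidth 1.
Bags: B1 = {a, b}  B2 = {b, c}
Tree: B1–B2

The largest bag has 2 vertices, giving width 1; this decomposition certifies tw(G) ≤ 1. Since G has at least one edge (e.g. a–b), it is not an edgeless graph, so tw(G) ≥ 1. Therefore the treewidth is 1.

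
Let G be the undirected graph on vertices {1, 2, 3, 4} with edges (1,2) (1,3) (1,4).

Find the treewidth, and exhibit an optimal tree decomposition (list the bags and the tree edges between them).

Treewidth 1.
One optimal decomposition is:
Bags: B1 = {1, 4}  B2 = {1, 3}  B3 = {1, 2}
Tree: B1–B2, B1–B3

Every bag has size at most 2, so the width is 2 − 1 = 1 and tw(G) ≤ 1. G has an edge, so its treewidth is at least 1. Therefore the treewidth is 1.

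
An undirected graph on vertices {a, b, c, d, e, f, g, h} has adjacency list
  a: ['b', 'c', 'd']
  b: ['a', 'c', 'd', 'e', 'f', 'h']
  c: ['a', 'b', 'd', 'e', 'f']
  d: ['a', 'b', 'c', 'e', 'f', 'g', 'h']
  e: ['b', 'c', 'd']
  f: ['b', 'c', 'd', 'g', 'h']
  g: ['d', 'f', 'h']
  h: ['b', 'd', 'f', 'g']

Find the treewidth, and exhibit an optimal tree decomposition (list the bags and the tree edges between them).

Every bag has size at most 4, so the width is 4 − 1 = 3 and tw(G) ≤ 3. For the lower bound, the 4 vertices {d, f, g, h} are pairwise adjacent, and any tree decomposition puts a clique entirely inside one bag — forcing width ≥ 3. Combining the bounds, tw(G) = 3.

Treewidth 3.
Bags: B1 = {a, b, c, d}  B2 = {b, c, d, f}  B3 = {b, d, f, h}  B4 = {b, c, d, e}  B5 = {d, f, g, h}
Tree: B1–B2, B2–B3, B2–B4, B3–B5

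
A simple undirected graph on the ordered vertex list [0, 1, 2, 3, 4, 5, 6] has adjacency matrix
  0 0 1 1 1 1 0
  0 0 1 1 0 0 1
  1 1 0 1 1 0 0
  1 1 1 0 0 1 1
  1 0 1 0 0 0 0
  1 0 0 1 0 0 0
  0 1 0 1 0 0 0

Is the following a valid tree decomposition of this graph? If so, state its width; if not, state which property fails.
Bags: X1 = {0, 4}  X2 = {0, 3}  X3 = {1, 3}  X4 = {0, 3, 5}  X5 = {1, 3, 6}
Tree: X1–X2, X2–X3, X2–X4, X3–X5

No — vertex 2 appears in no bag.

A tree decomposition must satisfy three properties: every vertex lies in some bag; for every edge, both endpoints lie together in some bag; and for every vertex, the bags containing it form a connected subtree. Here vertex 2 appears in no bag, so the decomposition is invalid.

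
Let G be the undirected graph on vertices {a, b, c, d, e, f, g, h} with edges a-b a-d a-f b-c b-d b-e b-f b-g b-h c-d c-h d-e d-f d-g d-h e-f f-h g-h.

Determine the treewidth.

3

A width-3 tree decomposition is:
Bags: B1 = {b, d, f, h}  B2 = {b, d, g, h}  B3 = {a, b, d, f}  B4 = {b, d, e, f}  B5 = {b, c, d, h}
Tree: B1–B2, B1–B3, B1–B4, B2–B5
The largest bag has 4 vertices, giving width 3; this decomposition certifies tw(G) ≤ 3. For the lower bound, the 4 vertices {b, d, g, h} are pairwise adjacent, and any tree decomposition puts a clique entirely inside one bag — forcing width ≥ 3. The upper and lower bounds meet at 3, so that is the treewidth.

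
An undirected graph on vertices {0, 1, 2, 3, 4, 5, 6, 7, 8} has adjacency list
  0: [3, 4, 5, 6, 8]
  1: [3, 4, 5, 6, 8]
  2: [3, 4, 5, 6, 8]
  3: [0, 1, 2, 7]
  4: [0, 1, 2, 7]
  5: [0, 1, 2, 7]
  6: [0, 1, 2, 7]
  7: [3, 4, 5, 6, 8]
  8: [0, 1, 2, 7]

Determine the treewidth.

4

A width-4 tree decomposition is:
Bags: B1 = {0, 1, 2, 7, 8}  B2 = {0, 1, 2, 4, 7}  B3 = {0, 1, 2, 3, 7}  B4 = {0, 1, 2, 6, 7}  B5 = {0, 1, 2, 5, 7}
Tree: B1–B2, B2–B3, B3–B4, B4–B5
Each bag holds 5 vertices, so the decomposition has width 4, which upper-bounds the treewidth. For the lower bound: the 5 vertex sets {1,8}, {4,7}, {2,3}, {0}, {6} are disjoint, each induces a connected subgraph, and every pair is joined by at least one edge of G. Contracting each set to a single vertex therefore yields K_{5} as a minor, and since treewidth is minor-monotone, tw(G) ≥ tw(K_{5}) = 4. Hence tw(G) = 4 exactly.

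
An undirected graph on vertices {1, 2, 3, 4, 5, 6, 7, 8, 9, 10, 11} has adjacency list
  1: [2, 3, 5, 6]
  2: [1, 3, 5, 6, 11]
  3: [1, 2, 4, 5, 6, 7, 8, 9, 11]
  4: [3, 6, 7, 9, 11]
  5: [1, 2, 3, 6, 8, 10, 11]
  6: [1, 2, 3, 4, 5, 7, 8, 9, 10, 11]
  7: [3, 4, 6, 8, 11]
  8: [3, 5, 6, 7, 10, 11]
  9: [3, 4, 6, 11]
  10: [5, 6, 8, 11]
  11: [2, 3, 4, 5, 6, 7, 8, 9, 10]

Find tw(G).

4

A width-4 tree decomposition is:
Bags: B1 = {3, 5, 6, 8, 11}  B2 = {3, 6, 7, 8, 11}  B3 = {3, 4, 6, 7, 11}  B4 = {5, 6, 8, 10, 11}  B5 = {2, 3, 5, 6, 11}  B6 = {3, 4, 6, 9, 11}  B7 = {1, 2, 3, 5, 6}
Tree: B1–B2, B2–B3, B1–B4, B1–B5, B3–B6, B5–B7
Every bag has size at most 5, so the width is 5 − 1 = 4 and tw(G) ≤ 4. For the lower bound, the 5 vertices {5, 6, 8, 10, 11} are pairwise adjacent, and any tree decomposition puts a clique entirely inside one bag — forcing width ≥ 4. The upper and lower bounds meet at 4, so that is the treewidth.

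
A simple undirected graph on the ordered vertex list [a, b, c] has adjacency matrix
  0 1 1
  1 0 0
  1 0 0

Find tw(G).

A width-1 tree decomposition is:
Bags: B1 = {a, c}  B2 = {a, b}
Tree: B1–B2
The largest bag has 2 vertices, giving width 1; this decomposition certifies tw(G) ≤ 1. G has an edge, so its treewidth is at least 1. Therefore the treewidth is 1.

1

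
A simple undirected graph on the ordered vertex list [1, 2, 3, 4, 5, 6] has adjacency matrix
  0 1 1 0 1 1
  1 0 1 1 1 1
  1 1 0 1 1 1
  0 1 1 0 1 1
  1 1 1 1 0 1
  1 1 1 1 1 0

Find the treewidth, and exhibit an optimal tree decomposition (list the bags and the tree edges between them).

Every bag has size at most 5, so the width is 5 − 1 = 4 and tw(G) ≤ 4. For the lower bound, the 5 vertices {1, 2, 3, 5, 6} are pairwise adjacent, and any tree decomposition puts a clique entirely inside one bag — forcing width ≥ 4. Therefore the treewidth is 4.

Treewidth 4.
Bags: B1 = {1, 2, 3, 5, 6}  B2 = {2, 3, 4, 5, 6}
Tree: B1–B2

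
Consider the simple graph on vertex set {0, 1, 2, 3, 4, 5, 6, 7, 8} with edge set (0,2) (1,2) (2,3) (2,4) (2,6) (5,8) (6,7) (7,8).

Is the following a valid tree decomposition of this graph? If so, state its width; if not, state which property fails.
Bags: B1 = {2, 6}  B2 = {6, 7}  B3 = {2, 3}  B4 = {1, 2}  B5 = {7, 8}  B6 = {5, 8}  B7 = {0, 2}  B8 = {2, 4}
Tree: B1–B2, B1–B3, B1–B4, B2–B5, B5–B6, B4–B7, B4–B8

Yes; width 1.

Checking the three conditions: (i) the bags cover all of {0, 1, 2, 3, 4, 5, 6, 7, 8}; (ii) for each edge, some bag contains both endpoints; (iii) the bags containing any fixed vertex form a subtree. All hold, so the decomposition is valid with width 2 − 1 = 1.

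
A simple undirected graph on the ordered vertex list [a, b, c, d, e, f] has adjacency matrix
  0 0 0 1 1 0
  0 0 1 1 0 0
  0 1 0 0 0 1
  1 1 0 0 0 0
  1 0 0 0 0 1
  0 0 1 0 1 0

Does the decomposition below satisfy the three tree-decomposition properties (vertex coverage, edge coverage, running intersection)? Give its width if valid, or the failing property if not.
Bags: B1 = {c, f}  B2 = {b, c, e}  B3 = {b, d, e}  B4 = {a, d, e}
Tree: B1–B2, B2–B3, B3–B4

A tree decomposition must satisfy three properties: every vertex lies in some bag; for every edge, both endpoints lie together in some bag; and for every vertex, the bags containing it form a connected subtree. Here edge (e,f) lies in no bag, so the decomposition is invalid.

No — edge (e,f) lies in no bag.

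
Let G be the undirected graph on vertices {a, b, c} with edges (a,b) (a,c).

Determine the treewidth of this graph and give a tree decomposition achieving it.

Treewidth 1.
Bags: B1 = {a, b}  B2 = {a, c}
Tree: B1–B2

Every bag has size at most 2, so the width is 2 − 1 = 1 and tw(G) ≤ 1. G has an edge, so its treewidth is at least 1. Combining the bounds, tw(G) = 1.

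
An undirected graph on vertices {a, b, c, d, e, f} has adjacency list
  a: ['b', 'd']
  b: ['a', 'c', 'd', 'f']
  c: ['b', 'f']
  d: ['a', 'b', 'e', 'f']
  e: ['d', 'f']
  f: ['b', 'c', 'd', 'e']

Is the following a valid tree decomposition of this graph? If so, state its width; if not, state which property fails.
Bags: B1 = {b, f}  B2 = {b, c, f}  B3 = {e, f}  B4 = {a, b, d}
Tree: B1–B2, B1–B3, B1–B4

A tree decomposition must satisfy three properties: every vertex lies in some bag; for every edge, both endpoints lie together in some bag; and for every vertex, the bags containing it form a connected subtree. Here edge (d,f) lies in no bag, so the decomposition is invalid.

No — edge (d,f) lies in no bag.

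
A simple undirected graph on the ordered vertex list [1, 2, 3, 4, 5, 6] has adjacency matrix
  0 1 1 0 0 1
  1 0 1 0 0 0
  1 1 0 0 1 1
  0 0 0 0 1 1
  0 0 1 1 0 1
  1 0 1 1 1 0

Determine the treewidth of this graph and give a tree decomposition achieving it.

Treewidth 2.
One optimal decomposition is:
Bags: B1 = {1, 3, 6}  B2 = {1, 2, 3}  B3 = {3, 5, 6}  B4 = {4, 5, 6}
Tree: B1–B2, B1–B3, B3–B4

Each bag holds 3 vertices, so the decomposition has width 2, which upper-bounds the treewidth. On the other hand G contains the 3-clique {1, 2, 3}. A clique must lie in a single bag of any decomposition, so no decomposition can have width below 2. Combining the bounds, tw(G) = 2.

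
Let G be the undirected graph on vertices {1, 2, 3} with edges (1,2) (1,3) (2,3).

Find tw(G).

A width-2 tree decomposition is:
Bags: B1 = {1, 2, 3}
Tree: (single bag)
A single bag containing all 3 vertices is trivially a valid decomposition of width 2. On the other hand G contains the 3-clique {1, 2, 3}. A clique must lie in a single bag of any decomposition, so no decomposition can have width below 2. Combining the bounds, tw(G) = 2.

2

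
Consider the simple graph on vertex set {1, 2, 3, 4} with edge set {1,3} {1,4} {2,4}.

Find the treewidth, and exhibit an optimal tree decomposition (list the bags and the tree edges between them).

Each bag holds 2 vertices, so the decomposition has width 1, which upper-bounds the treewidth. G has an edge, so its treewidth is at least 1. Hence tw(G) = 1 exactly.

Treewidth 1.
Bags: B1 = {2, 4}  B2 = {1, 4}  B3 = {1, 3}
Tree: B1–B2, B2–B3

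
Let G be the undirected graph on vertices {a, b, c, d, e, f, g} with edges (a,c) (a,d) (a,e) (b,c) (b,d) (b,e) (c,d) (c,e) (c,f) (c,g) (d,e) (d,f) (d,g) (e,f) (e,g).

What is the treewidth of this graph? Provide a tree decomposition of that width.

Treewidth 3.
One such decomposition:
Bags: B1 = {c, d, e, g}  B2 = {c, d, e, f}  B3 = {a, c, d, e}  B4 = {b, c, d, e}
Tree: B1–B2, B1–B3, B2–B4

The largest bag has 4 vertices, giving width 3; this decomposition certifies tw(G) ≤ 3. Conversely, {c, d, e, g} is a clique of size 4, and the vertices of any clique must share a bag in every tree decomposition; so some bag has ≥ 4 vertices and tw(G) ≥ 3. Hence tw(G) = 3 exactly.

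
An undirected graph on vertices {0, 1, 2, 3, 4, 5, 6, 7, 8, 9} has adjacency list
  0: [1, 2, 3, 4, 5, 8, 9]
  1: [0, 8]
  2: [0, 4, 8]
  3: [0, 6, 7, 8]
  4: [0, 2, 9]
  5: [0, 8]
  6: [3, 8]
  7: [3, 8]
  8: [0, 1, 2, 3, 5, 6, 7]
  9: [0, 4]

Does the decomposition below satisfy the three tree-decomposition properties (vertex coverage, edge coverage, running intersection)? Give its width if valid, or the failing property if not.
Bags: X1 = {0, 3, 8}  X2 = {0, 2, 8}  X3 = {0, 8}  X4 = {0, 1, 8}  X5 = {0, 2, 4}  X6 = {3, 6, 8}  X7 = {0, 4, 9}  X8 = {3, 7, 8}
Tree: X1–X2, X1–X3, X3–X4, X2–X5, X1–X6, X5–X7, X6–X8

No — vertex 5 appears in no bag.

A tree decomposition must satisfy three properties: every vertex lies in some bag; for every edge, both endpoints lie together in some bag; and for every vertex, the bags containing it form a connected subtree. Here vertex 5 appears in no bag, so the decomposition is invalid.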